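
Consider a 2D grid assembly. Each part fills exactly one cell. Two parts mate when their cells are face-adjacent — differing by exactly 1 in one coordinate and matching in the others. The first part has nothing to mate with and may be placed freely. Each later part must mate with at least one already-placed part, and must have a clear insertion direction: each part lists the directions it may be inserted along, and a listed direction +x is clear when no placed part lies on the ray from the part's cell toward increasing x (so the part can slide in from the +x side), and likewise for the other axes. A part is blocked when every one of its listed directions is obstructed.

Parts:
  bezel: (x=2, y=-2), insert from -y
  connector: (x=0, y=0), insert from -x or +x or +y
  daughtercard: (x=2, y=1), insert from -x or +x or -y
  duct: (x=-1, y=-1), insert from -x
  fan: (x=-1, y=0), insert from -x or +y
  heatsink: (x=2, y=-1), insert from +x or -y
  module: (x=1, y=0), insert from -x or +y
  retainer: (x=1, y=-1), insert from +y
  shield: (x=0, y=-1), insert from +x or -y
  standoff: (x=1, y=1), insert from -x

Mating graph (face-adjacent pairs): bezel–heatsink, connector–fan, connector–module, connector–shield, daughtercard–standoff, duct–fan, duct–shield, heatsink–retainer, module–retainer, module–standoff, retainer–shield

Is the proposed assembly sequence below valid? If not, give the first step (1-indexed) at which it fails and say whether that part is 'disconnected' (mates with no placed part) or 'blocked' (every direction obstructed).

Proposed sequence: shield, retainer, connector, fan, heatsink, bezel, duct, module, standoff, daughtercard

1. shield@(0, -1) [+x clear] — {shield}
2. retainer@(1, -1) [+y clear] — {retainer, shield}
3. connector@(0, 0) [-x clear] — {connector, retainer, shield}
4. fan@(-1, 0) [-x clear] — {connector, fan, retainer, shield}
5. heatsink@(2, -1) [+x clear] — {connector, fan, heatsink, retainer, shield}
6. bezel@(2, -2) [-y clear] — {bezel, connector, fan, heatsink, retainer, shield}
7. duct@(-1, -1) [-x clear] — {bezel, connector, duct, fan, heatsink, retainer, shield}
8. module@(1, 0) [+y clear] — {bezel, connector, duct, fan, heatsink, module, retainer, shield}
9. standoff@(1, 1) [-x clear] — {bezel, connector, duct, fan, heatsink, module, retainer, shield, standoff}
10. daughtercard@(2, 1) [+x clear] — {bezel, connector, daughtercard, duct, fan, heatsink, module, retainer, shield, standoff}

Valid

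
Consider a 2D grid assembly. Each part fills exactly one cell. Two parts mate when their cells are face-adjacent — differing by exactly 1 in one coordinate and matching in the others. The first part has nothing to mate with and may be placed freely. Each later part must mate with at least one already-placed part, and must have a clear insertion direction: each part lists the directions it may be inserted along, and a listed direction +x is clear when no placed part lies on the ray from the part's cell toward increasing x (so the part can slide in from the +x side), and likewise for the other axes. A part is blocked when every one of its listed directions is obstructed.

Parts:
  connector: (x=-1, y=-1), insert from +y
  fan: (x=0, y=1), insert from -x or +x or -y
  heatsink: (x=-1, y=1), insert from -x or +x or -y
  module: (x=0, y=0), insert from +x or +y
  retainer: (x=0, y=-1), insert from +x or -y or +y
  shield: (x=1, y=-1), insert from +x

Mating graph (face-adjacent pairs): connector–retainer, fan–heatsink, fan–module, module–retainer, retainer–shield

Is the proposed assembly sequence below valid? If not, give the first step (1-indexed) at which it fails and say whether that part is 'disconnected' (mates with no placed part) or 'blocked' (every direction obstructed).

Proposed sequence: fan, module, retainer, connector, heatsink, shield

1. fan@(0, 1) [-x clear] — {fan}
2. module@(0, 0) [+x clear] — {fan, module}
3. retainer@(0, -1) [+x clear] — {fan, module, retainer}
4. connector@(-1, -1) [+y clear] — {connector, fan, module, retainer}
5. heatsink@(-1, 1) [-x clear] — {connector, fan, heatsink, module, retainer}
6. shield@(1, -1) [+x clear] — {connector, fan, heatsink, module, retainer, shield}

Valid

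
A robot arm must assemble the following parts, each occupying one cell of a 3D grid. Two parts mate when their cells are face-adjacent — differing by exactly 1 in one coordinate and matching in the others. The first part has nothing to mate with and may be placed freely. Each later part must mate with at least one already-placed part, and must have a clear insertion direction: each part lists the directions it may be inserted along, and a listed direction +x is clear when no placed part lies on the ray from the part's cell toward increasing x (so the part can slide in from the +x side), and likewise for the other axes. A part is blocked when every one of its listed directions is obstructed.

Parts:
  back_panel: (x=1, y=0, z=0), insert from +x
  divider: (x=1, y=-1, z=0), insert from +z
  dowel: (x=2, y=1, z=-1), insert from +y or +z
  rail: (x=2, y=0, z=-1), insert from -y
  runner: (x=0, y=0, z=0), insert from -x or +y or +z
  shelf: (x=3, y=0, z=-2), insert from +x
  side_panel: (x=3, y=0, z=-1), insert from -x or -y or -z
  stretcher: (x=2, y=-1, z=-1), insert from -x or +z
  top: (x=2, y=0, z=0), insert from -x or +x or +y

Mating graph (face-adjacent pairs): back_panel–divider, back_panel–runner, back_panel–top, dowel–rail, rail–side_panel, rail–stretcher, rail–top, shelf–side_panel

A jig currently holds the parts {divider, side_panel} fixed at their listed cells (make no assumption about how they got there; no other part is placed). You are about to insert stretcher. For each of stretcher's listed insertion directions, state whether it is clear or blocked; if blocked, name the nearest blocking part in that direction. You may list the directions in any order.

-x: ray from stretcher(2, -1, -1) has no placed part ⇒ clear
+z: ray from stretcher(2, -1, -1) has no placed part ⇒ clear

+z: clear; -x: clear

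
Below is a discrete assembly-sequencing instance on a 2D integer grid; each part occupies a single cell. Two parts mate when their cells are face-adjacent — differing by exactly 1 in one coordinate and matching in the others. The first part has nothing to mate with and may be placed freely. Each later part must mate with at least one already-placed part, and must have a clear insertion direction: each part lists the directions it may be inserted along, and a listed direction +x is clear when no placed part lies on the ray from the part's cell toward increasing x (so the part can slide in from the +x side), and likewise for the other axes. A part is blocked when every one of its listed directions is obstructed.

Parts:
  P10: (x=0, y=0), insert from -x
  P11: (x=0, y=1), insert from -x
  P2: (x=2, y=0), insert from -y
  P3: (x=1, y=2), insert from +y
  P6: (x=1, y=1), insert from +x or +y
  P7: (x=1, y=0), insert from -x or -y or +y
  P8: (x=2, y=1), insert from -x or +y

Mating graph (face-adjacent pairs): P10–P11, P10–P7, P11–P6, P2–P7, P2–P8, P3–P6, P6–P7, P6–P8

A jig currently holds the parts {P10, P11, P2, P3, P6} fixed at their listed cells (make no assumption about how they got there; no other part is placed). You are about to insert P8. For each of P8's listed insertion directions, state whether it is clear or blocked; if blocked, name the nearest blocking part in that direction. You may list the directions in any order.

-x: nearest on ray is P6@(1, 1) ⇒ blocked
+y: ray from P8(2, 1) has no placed part ⇒ clear

+y: clear; -x: blocked by P6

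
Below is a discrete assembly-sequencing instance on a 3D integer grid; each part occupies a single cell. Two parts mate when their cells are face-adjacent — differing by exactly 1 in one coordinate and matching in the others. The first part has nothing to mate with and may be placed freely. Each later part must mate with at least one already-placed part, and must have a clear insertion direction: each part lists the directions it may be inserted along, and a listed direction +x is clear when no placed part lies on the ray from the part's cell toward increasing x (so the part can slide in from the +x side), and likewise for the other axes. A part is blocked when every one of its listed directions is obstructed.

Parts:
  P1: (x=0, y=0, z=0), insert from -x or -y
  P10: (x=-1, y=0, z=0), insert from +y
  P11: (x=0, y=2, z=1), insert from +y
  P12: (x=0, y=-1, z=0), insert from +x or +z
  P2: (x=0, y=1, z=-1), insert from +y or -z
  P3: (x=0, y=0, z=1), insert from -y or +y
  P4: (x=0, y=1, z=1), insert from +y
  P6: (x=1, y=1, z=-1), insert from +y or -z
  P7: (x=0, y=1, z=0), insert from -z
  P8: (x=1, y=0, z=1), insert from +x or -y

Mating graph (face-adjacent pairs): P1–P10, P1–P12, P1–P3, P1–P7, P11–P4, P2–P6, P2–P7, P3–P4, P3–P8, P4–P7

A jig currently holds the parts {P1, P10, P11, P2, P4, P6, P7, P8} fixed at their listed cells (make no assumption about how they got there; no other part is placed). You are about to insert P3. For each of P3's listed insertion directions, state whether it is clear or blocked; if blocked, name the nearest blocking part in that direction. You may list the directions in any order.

-y: ray from P3(0, 0, 1) has no placed part ⇒ clear
+y: nearest on ray is P4@(0, 1, 1) ⇒ blocked

+y: blocked by P4; -y: clear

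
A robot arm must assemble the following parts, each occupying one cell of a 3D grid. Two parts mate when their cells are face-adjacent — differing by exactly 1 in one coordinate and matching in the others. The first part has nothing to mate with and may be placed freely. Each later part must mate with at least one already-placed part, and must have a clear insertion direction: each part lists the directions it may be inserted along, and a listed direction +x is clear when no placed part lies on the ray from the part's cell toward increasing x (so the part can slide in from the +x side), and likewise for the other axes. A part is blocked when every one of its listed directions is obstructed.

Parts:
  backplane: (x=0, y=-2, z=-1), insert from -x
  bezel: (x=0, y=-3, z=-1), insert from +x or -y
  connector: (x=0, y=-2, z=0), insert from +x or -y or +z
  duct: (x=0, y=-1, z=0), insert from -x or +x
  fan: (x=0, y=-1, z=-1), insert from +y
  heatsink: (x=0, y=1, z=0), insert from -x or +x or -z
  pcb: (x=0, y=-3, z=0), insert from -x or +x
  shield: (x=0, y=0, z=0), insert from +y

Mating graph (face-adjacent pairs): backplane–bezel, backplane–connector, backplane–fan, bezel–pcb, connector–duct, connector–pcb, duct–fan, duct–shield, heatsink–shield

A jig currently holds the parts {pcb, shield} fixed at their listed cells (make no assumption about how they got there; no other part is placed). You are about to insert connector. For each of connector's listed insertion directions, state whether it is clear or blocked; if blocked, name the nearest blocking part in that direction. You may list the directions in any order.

+x: ray from connector(0, -2, 0) has no placed part ⇒ clear
-y: nearest on ray is pcb@(0, -3, 0) ⇒ blocked
+z: ray from connector(0, -2, 0) has no placed part ⇒ clear

+x: clear; +z: clear; -y: blocked by pcb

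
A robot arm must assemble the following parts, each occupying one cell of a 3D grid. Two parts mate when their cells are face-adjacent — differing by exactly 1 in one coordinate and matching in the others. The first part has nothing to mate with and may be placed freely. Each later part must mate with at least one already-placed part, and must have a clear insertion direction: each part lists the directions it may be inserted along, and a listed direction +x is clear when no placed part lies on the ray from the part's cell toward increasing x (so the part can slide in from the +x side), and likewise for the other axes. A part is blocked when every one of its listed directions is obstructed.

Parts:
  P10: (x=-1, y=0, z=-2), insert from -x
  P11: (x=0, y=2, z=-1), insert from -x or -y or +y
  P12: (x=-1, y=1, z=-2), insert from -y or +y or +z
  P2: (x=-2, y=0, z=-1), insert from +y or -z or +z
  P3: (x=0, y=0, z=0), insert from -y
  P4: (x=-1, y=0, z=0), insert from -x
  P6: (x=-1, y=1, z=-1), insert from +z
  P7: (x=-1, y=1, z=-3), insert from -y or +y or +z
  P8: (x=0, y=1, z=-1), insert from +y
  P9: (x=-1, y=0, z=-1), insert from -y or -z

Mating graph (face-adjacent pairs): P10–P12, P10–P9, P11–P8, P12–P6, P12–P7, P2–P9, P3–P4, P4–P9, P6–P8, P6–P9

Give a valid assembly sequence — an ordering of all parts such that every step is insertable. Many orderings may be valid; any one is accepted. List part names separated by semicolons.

P6; P12; P10; P7; P8; P9; P4; P3; P2; P11

1. P6@(-1, 1, -1) [+z clear] — {P6}
2. P12@(-1, 1, -2) [-y clear] — {P12, P6}
3. P10@(-1, 0, -2) [-x clear] — {P10, P12, P6}
4. P7@(-1, 1, -3) [-y clear] — {P10, P12, P6, P7}
5. P8@(0, 1, -1) [+y clear] — {P10, P12, P6, P7, P8}
6. P9@(-1, 0, -1) [-y clear] — {P10, P12, P6, P7, P8, P9}
7. P4@(-1, 0, 0) [-x clear] — {P10, P12, P4, P6, P7, P8, P9}
8. P3@(0, 0, 0) [-y clear] — {P10, P12, P3, P4, P6, P7, P8, P9}
9. P2@(-2, 0, -1) [+y clear] — {P10, P12, P2, P3, P4, P6, P7, P8, P9}
10. P11@(0, 2, -1) [-x clear] — {P10, P11, P12, P2, P3, P4, P6, P7, P8, P9}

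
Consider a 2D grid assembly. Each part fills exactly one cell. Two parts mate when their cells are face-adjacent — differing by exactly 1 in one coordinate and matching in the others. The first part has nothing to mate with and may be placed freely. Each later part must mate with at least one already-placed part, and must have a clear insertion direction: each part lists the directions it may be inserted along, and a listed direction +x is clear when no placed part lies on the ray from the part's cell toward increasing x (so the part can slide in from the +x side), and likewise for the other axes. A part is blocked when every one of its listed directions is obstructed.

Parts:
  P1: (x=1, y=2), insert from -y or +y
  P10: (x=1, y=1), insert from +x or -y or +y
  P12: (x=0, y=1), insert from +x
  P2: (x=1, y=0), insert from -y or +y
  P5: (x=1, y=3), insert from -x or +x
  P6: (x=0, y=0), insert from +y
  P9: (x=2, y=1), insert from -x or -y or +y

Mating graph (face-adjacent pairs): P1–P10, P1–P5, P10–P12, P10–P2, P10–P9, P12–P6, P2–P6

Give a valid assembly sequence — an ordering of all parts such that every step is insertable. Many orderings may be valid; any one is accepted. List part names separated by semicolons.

1. P6@(0, 0) [+y clear] — {P6}
2. P12@(0, 1) [+x clear] — {P12, P6}
3. P10@(1, 1) [+x clear] — {P10, P12, P6}
4. P2@(1, 0) [-y clear] — {P10, P12, P2, P6}
5. P9@(2, 1) [-y clear] — {P10, P12, P2, P6, P9}
6. P1@(1, 2) [+y clear] — {P1, P10, P12, P2, P6, P9}
7. P5@(1, 3) [-x clear] — {P1, P10, P12, P2, P5, P6, P9}

P6; P12; P10; P2; P9; P1; P5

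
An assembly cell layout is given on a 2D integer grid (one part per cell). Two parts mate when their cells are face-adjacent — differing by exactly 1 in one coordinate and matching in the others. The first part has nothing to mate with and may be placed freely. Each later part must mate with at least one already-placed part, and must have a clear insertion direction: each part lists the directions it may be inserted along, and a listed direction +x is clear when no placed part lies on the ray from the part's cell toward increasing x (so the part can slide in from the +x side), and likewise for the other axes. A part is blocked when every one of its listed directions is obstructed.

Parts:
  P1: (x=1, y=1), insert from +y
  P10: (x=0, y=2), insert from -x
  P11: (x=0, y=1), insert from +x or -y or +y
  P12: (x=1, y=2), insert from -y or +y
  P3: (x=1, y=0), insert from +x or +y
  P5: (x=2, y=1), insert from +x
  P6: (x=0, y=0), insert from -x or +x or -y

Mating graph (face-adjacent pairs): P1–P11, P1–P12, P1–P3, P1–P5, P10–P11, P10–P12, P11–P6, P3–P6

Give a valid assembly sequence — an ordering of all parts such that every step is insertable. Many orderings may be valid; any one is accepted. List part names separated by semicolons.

1. P5@(2, 1) [+x clear] — {P5}
2. P1@(1, 1) [+y clear] — {P1, P5}
3. P11@(0, 1) [-y clear] — {P1, P11, P5}
4. P3@(1, 0) [+x clear] — {P1, P11, P3, P5}
5. P6@(0, 0) [-x clear] — {P1, P11, P3, P5, P6}
6. P10@(0, 2) [-x clear] — {P1, P10, P11, P3, P5, P6}
7. P12@(1, 2) [+y clear] — {P1, P10, P11, P12, P3, P5, P6}

P5; P1; P11; P3; P6; P10; P12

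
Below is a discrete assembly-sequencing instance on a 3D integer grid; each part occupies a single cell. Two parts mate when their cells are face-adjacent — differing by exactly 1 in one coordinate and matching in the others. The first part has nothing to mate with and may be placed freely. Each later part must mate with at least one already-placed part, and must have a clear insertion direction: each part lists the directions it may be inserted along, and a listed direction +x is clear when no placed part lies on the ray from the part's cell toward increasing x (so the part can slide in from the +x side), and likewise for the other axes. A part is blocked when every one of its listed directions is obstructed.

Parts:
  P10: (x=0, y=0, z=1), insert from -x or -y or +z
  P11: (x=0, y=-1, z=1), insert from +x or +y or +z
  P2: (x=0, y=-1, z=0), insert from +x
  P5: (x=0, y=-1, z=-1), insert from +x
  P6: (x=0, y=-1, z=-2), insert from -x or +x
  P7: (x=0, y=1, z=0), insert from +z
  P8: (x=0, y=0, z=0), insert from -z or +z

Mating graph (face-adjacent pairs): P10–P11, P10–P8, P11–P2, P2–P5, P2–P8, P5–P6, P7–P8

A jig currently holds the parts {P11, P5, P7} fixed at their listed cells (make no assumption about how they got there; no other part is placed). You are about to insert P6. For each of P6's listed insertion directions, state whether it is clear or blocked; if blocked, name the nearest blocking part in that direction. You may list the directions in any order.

+x: clear; -x: clear

-x: ray from P6(0, -1, -2) has no placed part ⇒ clear
+x: ray from P6(0, -1, -2) has no placed part ⇒ clear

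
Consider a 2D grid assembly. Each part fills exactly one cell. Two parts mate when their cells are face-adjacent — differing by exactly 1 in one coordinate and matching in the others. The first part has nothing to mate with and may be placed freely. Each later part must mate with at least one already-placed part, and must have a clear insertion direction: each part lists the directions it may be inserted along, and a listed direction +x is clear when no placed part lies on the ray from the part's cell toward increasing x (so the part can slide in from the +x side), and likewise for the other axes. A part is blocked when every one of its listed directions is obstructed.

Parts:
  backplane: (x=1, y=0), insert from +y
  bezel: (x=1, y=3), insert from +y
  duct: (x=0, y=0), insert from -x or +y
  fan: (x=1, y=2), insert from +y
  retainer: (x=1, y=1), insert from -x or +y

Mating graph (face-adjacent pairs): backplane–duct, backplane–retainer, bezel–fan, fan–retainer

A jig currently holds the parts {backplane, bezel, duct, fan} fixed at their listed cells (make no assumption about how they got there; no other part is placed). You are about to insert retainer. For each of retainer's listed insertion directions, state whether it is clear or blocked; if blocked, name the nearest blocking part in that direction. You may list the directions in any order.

-x: ray from retainer(1, 1) has no placed part ⇒ clear
+y: nearest on ray is fan@(1, 2) ⇒ blocked

+y: blocked by fan; -x: clear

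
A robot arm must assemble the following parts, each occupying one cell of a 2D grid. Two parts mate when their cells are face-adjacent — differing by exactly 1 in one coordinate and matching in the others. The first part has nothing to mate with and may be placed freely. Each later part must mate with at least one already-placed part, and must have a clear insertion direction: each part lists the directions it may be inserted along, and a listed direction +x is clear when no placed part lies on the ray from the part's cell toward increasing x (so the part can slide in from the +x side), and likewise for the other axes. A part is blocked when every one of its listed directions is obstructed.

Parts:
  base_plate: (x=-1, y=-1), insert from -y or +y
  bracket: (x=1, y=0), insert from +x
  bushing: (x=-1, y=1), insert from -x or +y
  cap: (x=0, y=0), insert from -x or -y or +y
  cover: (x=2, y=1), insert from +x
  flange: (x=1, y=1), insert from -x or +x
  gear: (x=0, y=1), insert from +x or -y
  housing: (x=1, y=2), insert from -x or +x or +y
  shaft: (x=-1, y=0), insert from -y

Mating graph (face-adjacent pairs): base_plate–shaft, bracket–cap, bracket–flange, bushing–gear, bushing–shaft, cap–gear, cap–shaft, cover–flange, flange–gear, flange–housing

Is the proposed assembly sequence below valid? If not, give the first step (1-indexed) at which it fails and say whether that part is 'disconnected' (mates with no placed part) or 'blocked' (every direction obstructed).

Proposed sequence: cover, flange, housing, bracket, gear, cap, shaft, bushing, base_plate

1. cover@(2, 1) [+x clear] — {cover}
2. flange@(1, 1) [-x clear] — {cover, flange}
3. housing@(1, 2) [-x clear] — {cover, flange, housing}
4. bracket@(1, 0) [+x clear] — {bracket, cover, flange, housing}
5. gear@(0, 1) [-y clear] — {bracket, cover, flange, gear, housing}
6. cap@(0, 0) [-x clear] — {bracket, cap, cover, flange, gear, housing}
7. shaft@(-1, 0) [-y clear] — {bracket, cap, cover, flange, gear, housing, shaft}
8. bushing@(-1, 1) [-x clear] — {bracket, bushing, cap, cover, flange, gear, housing, shaft}
9. base_plate@(-1, -1) [-y clear] — {base_plate, bracket, bushing, cap, cover, flange, gear, housing, shaft}

Valid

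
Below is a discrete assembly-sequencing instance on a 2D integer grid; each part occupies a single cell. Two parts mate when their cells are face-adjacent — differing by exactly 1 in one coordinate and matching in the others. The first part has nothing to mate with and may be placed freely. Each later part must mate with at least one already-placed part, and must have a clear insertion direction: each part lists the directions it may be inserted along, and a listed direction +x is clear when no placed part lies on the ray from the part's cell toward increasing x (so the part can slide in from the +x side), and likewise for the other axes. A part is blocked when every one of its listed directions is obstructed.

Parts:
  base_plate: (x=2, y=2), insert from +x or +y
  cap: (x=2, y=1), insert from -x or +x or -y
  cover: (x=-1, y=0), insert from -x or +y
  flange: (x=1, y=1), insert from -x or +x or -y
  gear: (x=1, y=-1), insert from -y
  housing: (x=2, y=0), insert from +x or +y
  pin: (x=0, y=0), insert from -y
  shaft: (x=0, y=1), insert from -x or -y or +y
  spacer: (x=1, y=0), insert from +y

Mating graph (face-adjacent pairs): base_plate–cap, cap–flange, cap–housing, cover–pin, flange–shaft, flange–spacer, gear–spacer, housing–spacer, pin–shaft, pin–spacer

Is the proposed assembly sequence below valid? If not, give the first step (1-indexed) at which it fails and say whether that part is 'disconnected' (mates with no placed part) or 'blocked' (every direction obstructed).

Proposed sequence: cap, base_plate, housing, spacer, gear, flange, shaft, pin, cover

1. cap@(2, 1) [-x clear] — {cap}
2. base_plate@(2, 2) [+x clear] — {base_plate, cap}
3. housing@(2, 0) [+x clear] — {base_plate, cap, housing}
4. spacer@(1, 0) [+y clear] — {base_plate, cap, housing, spacer}
5. gear@(1, -1) [-y clear] — {base_plate, cap, gear, housing, spacer}
6. flange@(1, 1) [-x clear] — {base_plate, cap, flange, gear, housing, spacer}
7. shaft@(0, 1) [-x clear] — {base_plate, cap, flange, gear, housing, shaft, spacer}
8. pin@(0, 0) [-y clear] — {base_plate, cap, flange, gear, housing, pin, shaft, spacer}
9. cover@(-1, 0) [-x clear] — {base_plate, cap, cover, flange, gear, housing, pin, shaft, spacer}

Valid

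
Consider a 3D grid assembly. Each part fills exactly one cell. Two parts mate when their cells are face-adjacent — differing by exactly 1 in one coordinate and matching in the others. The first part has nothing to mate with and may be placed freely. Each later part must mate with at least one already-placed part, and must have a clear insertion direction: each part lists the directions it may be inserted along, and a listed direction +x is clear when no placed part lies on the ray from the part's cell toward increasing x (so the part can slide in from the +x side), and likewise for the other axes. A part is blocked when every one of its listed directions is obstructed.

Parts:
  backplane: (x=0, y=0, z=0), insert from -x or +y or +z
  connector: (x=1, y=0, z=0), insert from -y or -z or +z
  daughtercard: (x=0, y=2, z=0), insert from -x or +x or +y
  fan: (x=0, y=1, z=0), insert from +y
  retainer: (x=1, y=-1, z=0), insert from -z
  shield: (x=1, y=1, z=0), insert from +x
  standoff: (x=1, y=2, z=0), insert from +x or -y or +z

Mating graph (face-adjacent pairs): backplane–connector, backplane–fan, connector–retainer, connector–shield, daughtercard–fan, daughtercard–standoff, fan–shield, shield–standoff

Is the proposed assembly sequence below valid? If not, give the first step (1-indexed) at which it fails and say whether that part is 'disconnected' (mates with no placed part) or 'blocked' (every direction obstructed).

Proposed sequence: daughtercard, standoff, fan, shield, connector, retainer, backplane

1. daughtercard@(0, 2, 0) [-x clear] — {daughtercard}
2. standoff@(1, 2, 0) [+x clear] — {daughtercard, standoff}
3. fan@(0, 1, 0) — +y all obstructed ⇒ blocked

Invalid at step 3 (blocked)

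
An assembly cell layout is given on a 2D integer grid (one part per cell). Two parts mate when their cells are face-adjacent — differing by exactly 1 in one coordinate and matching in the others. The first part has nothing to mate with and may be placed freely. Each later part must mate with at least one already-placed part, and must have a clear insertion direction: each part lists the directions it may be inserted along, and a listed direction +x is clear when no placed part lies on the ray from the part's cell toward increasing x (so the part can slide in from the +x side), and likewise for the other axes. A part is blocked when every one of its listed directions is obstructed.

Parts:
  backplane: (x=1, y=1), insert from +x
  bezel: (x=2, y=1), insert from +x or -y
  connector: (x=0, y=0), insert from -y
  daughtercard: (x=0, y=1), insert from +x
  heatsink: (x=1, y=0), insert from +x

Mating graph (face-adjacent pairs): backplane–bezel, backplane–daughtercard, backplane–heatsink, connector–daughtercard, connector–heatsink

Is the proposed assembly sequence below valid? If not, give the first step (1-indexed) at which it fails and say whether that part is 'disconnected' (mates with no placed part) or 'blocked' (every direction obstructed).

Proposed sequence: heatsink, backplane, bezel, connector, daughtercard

1. heatsink@(1, 0) [+x clear] — {heatsink}
2. backplane@(1, 1) [+x clear] — {backplane, heatsink}
3. bezel@(2, 1) [+x clear] — {backplane, bezel, heatsink}
4. connector@(0, 0) [-y clear] — {backplane, bezel, connector, heatsink}
5. daughtercard@(0, 1) — +x all obstructed ⇒ blocked

Invalid at step 5 (blocked)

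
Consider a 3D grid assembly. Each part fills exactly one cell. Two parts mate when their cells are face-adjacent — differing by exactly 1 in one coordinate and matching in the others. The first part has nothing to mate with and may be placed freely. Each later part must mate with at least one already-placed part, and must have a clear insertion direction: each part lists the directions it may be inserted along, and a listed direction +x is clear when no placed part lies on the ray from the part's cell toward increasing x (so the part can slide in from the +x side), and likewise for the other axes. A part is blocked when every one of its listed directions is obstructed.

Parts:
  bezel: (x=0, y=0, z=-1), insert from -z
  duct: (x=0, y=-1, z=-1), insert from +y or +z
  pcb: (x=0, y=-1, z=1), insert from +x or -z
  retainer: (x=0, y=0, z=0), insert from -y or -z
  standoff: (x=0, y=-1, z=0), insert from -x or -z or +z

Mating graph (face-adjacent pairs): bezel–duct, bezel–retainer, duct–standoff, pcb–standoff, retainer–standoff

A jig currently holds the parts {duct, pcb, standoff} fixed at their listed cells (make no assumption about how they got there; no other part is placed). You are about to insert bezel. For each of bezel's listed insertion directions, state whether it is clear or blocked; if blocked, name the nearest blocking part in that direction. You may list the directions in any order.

-z: clear

-z: ray from bezel(0, 0, -1) has no placed part ⇒ clear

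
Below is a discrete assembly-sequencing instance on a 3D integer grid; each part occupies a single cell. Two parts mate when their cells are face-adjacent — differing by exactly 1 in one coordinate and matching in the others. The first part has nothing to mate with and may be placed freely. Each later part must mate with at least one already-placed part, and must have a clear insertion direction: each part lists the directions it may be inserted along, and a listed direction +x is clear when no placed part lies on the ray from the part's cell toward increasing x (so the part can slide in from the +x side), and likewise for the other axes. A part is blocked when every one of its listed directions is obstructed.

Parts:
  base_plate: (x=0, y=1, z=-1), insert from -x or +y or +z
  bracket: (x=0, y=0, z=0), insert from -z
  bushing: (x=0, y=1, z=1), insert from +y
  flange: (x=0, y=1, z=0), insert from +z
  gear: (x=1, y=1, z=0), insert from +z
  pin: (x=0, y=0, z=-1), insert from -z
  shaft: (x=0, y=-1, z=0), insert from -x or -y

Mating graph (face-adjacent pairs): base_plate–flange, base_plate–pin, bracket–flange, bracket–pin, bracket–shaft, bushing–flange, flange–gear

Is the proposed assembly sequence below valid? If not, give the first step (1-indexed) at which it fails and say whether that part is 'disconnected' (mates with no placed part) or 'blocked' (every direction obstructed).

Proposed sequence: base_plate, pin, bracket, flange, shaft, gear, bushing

Invalid at step 3 (blocked)

1. base_plate@(0, 1, -1) [-x clear] — {base_plate}
2. pin@(0, 0, -1) [-z clear] — {base_plate, pin}
3. bracket@(0, 0, 0) — -z all obstructed ⇒ blocked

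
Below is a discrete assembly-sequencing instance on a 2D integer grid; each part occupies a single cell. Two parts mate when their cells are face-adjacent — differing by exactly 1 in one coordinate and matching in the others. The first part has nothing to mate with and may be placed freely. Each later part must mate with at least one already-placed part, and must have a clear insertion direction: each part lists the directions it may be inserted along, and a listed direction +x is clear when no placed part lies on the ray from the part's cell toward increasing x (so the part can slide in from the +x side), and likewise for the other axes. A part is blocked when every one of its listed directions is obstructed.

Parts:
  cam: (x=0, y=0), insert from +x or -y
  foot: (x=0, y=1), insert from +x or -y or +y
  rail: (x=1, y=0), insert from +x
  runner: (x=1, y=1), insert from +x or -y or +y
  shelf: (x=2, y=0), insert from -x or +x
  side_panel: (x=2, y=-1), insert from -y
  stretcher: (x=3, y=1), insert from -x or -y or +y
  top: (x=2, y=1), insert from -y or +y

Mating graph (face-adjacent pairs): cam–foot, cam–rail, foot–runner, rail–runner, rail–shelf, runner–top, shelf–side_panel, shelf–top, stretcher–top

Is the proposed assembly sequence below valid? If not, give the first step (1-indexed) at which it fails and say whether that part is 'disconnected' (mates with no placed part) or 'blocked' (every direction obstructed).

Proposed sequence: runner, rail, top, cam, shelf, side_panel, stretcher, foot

Valid

1. runner@(1, 1) [+x clear] — {runner}
2. rail@(1, 0) [+x clear] — {rail, runner}
3. top@(2, 1) [-y clear] — {rail, runner, top}
4. cam@(0, 0) [-y clear] — {cam, rail, runner, top}
5. shelf@(2, 0) [+x clear] — {cam, rail, runner, shelf, top}
6. side_panel@(2, -1) [-y clear] — {cam, rail, runner, shelf, side_panel, top}
7. stretcher@(3, 1) [-y clear] — {cam, rail, runner, shelf, side_panel, stretcher, top}
8. foot@(0, 1) [+y clear] — {cam, foot, rail, runner, shelf, side_panel, stretcher, top}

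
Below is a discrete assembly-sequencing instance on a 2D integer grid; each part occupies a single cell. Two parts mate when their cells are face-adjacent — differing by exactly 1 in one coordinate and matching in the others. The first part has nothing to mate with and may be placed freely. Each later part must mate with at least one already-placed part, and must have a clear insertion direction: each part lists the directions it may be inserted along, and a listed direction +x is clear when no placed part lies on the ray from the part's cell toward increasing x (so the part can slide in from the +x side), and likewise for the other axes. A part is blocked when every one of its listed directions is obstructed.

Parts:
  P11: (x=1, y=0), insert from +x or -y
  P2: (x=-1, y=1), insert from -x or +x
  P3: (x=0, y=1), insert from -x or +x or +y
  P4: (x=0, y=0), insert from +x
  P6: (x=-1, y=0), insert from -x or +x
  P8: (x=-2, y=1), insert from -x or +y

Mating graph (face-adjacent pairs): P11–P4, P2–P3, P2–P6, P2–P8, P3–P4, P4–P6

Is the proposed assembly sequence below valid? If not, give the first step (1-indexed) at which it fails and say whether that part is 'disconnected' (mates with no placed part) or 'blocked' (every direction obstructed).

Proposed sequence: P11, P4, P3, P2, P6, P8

Invalid at step 2 (blocked)

1. P11@(1, 0) [+x clear] — {P11}
2. P4@(0, 0) — +x all obstructed ⇒ blocked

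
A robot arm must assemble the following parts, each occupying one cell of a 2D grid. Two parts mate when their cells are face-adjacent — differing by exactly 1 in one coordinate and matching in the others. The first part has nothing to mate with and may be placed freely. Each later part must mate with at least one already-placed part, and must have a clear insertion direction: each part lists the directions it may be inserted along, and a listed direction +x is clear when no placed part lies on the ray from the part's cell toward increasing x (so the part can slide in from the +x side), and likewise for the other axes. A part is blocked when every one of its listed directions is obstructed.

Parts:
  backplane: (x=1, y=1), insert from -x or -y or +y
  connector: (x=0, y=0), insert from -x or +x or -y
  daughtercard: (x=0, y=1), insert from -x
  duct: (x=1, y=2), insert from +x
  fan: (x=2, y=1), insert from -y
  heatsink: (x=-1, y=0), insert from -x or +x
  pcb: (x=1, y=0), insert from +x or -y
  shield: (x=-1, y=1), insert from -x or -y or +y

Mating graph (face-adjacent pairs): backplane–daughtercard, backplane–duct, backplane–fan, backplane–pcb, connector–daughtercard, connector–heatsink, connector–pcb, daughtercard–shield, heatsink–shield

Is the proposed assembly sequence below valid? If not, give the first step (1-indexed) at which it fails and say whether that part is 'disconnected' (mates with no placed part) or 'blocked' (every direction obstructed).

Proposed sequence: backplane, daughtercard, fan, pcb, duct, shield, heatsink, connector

1. backplane@(1, 1) [-x clear] — {backplane}
2. daughtercard@(0, 1) [-x clear] — {backplane, daughtercard}
3. fan@(2, 1) [-y clear] — {backplane, daughtercard, fan}
4. pcb@(1, 0) [+x clear] — {backplane, daughtercard, fan, pcb}
5. duct@(1, 2) [+x clear] — {backplane, daughtercard, duct, fan, pcb}
6. shield@(-1, 1) [-x clear] — {backplane, daughtercard, duct, fan, pcb, shield}
7. heatsink@(-1, 0) [-x clear] — {backplane, daughtercard, duct, fan, heatsink, pcb, shield}
8. connector@(0, 0) [-y clear] — {backplane, connector, daughtercard, duct, fan, heatsink, pcb, shield}

Valid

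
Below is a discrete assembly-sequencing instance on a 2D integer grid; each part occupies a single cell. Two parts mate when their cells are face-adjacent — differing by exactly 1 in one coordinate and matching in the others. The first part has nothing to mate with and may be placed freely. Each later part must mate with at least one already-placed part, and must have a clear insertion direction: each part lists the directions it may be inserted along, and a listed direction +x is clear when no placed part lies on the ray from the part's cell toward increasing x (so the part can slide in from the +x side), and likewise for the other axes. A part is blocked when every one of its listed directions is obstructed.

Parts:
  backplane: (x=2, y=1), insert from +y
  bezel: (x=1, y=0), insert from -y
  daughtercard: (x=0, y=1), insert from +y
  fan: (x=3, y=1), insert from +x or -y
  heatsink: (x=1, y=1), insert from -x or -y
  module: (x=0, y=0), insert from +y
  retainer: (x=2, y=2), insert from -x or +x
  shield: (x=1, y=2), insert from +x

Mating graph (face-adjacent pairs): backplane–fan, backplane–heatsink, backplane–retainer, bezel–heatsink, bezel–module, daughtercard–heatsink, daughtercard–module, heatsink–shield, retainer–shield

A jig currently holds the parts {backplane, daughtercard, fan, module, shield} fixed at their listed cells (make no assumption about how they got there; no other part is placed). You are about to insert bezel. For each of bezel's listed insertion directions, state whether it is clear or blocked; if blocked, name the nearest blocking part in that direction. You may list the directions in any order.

-y: clear

-y: ray from bezel(1, 0) has no placed part ⇒ clear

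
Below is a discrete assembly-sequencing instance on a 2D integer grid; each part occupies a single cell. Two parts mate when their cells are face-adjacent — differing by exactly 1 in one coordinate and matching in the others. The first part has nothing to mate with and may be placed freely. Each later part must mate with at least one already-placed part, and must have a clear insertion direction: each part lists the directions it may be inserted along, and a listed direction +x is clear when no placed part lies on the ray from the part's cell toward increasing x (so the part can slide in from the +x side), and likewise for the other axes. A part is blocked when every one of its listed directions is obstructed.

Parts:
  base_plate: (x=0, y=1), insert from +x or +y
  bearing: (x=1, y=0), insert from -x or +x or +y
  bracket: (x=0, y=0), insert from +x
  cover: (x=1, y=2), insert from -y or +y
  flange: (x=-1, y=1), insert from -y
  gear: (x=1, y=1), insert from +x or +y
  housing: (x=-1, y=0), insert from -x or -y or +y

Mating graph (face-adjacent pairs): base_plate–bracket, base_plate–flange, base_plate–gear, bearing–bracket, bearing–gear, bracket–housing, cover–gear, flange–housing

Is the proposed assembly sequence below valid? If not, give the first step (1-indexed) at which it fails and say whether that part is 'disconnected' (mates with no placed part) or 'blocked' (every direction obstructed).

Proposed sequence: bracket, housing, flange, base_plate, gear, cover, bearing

Invalid at step 3 (blocked)

1. bracket@(0, 0) [+x clear] — {bracket}
2. housing@(-1, 0) [-x clear] — {bracket, housing}
3. flange@(-1, 1) — -y all obstructed ⇒ blocked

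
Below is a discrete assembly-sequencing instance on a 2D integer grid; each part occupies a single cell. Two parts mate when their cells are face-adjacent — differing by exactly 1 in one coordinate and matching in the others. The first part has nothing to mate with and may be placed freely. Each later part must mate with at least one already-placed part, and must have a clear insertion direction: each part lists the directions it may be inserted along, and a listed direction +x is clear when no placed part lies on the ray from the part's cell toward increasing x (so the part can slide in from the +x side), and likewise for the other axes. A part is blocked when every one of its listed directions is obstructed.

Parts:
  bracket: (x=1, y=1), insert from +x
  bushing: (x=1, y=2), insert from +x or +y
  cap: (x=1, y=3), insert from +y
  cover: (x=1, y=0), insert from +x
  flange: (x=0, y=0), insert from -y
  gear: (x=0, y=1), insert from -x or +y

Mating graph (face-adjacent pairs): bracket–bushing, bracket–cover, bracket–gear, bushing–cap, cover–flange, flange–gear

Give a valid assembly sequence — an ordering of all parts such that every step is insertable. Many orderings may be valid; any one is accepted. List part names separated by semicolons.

1. cover@(1, 0) [+x clear] — {cover}
2. flange@(0, 0) [-y clear] — {cover, flange}
3. gear@(0, 1) [-x clear] — {cover, flange, gear}
4. bracket@(1, 1) [+x clear] — {bracket, cover, flange, gear}
5. bushing@(1, 2) [+x clear] — {bracket, bushing, cover, flange, gear}
6. cap@(1, 3) [+y clear] — {bracket, bushing, cap, cover, flange, gear}

cover; flange; gear; bracket; bushing; cap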